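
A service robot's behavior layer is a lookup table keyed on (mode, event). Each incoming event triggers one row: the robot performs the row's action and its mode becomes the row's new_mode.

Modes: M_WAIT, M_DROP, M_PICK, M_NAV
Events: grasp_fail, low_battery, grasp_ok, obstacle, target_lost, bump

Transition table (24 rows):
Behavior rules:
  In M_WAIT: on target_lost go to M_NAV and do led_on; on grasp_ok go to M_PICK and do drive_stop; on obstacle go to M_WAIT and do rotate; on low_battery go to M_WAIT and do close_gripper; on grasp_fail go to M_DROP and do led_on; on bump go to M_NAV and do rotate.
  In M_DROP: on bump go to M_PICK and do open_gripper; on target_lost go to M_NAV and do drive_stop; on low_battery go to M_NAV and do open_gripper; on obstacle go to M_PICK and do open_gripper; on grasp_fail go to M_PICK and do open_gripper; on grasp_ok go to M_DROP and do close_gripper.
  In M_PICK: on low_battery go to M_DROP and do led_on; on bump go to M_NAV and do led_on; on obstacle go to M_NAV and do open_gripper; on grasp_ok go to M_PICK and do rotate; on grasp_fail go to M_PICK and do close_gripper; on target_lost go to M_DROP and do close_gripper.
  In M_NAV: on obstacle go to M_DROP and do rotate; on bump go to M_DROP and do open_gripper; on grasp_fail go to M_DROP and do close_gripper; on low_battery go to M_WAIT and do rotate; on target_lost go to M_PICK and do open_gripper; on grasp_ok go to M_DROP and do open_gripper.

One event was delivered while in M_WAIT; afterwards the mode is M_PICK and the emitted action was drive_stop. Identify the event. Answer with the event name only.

grasp_ok

try grasp_fail: (M_WAIT, grasp_fail) → (M_DROP, led_on)
try low_battery: (M_WAIT, low_battery) → (M_WAIT, close_gripper)
try grasp_ok: (M_WAIT, grasp_ok) → (M_PICK, drive_stop)  ← matches
try obstacle: (M_WAIT, obstacle) → (M_WAIT, rotate)
try target_lost: (M_WAIT, target_lost) → (M_NAV, led_on)
try bump: (M_WAIT, bump) → (M_NAV, rotate)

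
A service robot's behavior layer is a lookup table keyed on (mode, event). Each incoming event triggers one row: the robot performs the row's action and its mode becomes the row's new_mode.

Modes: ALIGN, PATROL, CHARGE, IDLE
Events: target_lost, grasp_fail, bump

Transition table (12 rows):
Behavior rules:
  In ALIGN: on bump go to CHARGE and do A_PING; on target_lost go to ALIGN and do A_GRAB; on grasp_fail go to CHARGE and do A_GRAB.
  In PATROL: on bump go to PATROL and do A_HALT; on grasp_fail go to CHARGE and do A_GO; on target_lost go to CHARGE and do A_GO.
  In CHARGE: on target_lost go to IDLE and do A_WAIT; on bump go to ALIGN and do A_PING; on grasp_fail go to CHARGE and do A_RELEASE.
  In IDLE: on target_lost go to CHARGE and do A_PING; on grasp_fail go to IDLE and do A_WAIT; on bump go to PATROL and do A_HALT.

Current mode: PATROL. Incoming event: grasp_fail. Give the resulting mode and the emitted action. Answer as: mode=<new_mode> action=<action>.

current mode = PATROL; filter table to that mode:
  (PATROL, bump) → (PATROL, A_HALT)
  (PATROL, grasp_fail) → (CHARGE, A_GO)  ← event matches
  (PATROL, target_lost) → (CHARGE, A_GO)
event = grasp_fail selects (CHARGE, A_GO)

mode=CHARGE action=A_GO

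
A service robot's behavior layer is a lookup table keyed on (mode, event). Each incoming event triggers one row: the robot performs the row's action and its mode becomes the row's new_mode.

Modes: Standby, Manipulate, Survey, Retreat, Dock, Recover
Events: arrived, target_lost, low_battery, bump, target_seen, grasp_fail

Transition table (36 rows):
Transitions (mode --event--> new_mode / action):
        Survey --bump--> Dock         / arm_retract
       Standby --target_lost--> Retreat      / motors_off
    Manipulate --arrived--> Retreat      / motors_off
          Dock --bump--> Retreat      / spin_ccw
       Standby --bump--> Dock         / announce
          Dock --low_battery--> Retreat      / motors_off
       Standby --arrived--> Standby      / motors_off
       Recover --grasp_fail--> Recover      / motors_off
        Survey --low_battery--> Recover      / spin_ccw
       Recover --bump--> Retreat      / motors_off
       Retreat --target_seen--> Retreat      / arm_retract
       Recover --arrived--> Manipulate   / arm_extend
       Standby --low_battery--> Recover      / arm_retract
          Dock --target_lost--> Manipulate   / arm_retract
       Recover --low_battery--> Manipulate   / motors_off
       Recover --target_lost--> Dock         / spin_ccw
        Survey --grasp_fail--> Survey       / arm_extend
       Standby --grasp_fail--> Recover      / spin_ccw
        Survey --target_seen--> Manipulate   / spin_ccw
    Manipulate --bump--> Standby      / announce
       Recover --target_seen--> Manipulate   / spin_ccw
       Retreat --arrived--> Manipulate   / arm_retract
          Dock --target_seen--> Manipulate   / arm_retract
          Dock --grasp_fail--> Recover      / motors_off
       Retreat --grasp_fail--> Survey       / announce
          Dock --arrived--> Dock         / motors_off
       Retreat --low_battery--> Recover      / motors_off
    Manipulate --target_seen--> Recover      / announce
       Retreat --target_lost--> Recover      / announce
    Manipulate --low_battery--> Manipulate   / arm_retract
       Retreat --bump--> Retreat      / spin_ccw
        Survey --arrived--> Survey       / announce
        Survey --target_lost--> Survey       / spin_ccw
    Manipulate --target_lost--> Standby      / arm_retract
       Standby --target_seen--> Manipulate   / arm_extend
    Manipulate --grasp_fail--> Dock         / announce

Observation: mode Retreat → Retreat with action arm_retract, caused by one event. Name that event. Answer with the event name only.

target_seen

try arrived: (Retreat, arrived) → (Manipulate, arm_retract)
try target_lost: (Retreat, target_lost) → (Recover, announce)
try low_battery: (Retreat, low_battery) → (Recover, motors_off)
try bump: (Retreat, bump) → (Retreat, spin_ccw)
try target_seen: (Retreat, target_seen) → (Retreat, arm_retract)  ← matches
try grasp_fail: (Retreat, grasp_fail) → (Survey, announce)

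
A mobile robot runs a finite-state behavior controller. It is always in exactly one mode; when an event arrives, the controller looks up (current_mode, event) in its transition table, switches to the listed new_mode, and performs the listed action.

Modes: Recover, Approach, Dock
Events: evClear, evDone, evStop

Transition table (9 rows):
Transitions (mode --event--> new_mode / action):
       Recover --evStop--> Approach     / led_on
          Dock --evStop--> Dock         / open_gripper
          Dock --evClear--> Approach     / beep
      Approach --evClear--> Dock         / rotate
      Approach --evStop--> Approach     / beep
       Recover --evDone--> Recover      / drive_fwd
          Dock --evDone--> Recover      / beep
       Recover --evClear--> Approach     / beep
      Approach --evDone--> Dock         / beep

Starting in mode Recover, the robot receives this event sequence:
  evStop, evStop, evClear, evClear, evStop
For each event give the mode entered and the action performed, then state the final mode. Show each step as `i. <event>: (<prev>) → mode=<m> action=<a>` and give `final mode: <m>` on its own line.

final mode: Approach

1. evStop: (Recover) → mode=Approach action=led_on
2. evStop: (Approach) → mode=Approach action=beep
3. evClear: (Approach) → mode=Dock action=rotate
4. evClear: (Dock) → mode=Approach action=beep
5. evStop: (Approach) → mode=Approach action=beep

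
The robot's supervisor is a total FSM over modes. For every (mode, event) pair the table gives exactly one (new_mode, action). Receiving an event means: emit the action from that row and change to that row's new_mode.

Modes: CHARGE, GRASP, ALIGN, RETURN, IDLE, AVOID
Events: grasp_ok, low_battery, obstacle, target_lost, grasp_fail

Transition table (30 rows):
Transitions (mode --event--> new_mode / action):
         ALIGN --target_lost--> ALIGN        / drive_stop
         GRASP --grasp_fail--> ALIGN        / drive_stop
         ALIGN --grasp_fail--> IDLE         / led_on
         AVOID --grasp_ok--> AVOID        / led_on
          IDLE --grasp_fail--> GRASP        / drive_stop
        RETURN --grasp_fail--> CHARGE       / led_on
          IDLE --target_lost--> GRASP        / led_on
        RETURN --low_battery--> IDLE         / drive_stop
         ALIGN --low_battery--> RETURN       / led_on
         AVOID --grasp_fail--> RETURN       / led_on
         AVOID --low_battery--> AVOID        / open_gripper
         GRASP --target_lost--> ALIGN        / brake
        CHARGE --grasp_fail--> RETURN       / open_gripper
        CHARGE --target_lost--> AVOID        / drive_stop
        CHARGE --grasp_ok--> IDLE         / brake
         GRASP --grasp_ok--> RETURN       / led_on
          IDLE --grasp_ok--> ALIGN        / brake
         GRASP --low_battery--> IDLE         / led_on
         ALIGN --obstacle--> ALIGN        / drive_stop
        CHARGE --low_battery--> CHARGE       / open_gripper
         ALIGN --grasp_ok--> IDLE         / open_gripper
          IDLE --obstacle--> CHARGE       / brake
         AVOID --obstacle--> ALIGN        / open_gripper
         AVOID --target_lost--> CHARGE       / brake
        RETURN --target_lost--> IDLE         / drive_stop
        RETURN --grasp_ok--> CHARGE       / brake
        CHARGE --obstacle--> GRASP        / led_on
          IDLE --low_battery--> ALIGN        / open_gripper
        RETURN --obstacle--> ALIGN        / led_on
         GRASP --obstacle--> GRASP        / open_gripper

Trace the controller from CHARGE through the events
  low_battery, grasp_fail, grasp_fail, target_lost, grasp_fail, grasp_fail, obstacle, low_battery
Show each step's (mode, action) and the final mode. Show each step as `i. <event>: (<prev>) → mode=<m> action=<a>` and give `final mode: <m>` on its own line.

final mode: IDLE

1. low_battery: (CHARGE) → mode=CHARGE action=open_gripper
2. grasp_fail: (CHARGE) → mode=RETURN action=open_gripper
3. grasp_fail: (RETURN) → mode=CHARGE action=led_on
4. target_lost: (CHARGE) → mode=AVOID action=drive_stop
5. grasp_fail: (AVOID) → mode=RETURN action=led_on
6. grasp_fail: (RETURN) → mode=CHARGE action=led_on
7. obstacle: (CHARGE) → mode=GRASP action=led_on
8. low_battery: (GRASP) → mode=IDLE action=led_on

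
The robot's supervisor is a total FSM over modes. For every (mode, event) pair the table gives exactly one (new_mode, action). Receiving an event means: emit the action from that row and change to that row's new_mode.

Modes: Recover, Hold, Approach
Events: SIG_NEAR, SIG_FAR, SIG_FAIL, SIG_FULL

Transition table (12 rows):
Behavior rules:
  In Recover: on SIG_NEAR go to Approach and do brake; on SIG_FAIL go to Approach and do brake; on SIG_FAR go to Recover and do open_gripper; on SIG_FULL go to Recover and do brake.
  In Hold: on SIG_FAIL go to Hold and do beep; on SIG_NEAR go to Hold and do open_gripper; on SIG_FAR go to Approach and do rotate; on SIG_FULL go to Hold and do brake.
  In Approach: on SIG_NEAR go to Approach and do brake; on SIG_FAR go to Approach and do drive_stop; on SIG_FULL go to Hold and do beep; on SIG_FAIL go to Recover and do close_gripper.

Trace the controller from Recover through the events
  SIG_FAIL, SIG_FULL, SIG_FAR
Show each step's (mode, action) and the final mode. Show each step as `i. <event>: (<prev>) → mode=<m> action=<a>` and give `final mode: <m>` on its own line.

final mode: Approach

1. SIG_FAIL: (Recover) → mode=Approach action=brake
2. SIG_FULL: (Approach) → mode=Hold action=beep
3. SIG_FAR: (Hold) → mode=Approach action=rotate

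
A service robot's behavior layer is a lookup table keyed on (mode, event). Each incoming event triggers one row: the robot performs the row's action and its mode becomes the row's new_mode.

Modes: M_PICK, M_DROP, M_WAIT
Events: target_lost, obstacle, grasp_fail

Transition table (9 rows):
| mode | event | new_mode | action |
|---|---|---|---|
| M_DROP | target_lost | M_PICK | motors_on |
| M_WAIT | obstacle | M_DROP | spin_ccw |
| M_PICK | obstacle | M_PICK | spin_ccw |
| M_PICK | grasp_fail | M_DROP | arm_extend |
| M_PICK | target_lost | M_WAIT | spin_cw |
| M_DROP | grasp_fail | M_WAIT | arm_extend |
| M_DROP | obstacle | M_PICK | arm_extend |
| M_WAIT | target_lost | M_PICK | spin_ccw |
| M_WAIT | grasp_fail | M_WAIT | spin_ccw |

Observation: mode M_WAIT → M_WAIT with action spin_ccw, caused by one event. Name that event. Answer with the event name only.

try target_lost: (M_WAIT, target_lost) → (M_PICK, spin_ccw)
try obstacle: (M_WAIT, obstacle) → (M_DROP, spin_ccw)
try grasp_fail: (M_WAIT, grasp_fail) → (M_WAIT, spin_ccw)  ← matches

grasp_fail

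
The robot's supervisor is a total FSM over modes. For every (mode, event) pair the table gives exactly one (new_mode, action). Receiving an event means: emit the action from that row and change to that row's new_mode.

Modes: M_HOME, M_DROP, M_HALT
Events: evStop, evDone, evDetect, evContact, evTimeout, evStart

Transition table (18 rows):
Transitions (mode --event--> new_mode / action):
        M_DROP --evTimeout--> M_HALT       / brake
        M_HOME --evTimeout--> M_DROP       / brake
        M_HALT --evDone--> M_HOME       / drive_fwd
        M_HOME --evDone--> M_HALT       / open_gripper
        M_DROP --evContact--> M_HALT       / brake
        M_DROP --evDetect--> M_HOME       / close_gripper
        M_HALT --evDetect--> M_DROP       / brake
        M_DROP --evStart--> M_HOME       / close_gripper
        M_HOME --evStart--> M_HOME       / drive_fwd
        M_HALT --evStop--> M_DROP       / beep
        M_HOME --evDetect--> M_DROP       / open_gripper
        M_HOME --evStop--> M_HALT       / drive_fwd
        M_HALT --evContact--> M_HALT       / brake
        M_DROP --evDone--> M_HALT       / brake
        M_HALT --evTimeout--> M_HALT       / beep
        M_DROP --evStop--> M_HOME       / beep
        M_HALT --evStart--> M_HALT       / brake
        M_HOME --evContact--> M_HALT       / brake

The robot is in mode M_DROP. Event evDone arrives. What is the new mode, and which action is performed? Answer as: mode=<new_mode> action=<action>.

mode=M_HALT action=brake

current mode = M_DROP; filter table to that mode:
  (M_DROP, evTimeout) → (M_HALT, brake)
  (M_DROP, evContact) → (M_HALT, brake)
  (M_DROP, evDetect) → (M_HOME, close_gripper)
  (M_DROP, evStart) → (M_HOME, close_gripper)
  (M_DROP, evDone) → (M_HALT, brake)  ← event matches
  (M_DROP, evStop) → (M_HOME, beep)
event = evDone selects (M_HALT, brake)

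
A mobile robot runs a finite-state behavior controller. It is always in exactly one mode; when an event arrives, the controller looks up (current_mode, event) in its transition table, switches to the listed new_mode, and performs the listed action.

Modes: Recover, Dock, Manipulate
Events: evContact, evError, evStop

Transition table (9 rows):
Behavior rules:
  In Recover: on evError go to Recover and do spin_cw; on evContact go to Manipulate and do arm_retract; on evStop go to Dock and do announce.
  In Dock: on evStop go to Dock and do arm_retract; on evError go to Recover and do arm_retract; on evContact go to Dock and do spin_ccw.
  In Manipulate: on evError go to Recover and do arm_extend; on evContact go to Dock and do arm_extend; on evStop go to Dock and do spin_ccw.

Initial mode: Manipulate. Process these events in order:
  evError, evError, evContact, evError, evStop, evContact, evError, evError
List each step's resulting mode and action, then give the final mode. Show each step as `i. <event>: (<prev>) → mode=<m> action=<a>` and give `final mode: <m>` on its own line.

final mode: Recover

1. evError: (Manipulate) → mode=Recover action=arm_extend
2. evError: (Recover) → mode=Recover action=spin_cw
3. evContact: (Recover) → mode=Manipulate action=arm_retract
4. evError: (Manipulate) → mode=Recover action=arm_extend
5. evStop: (Recover) → mode=Dock action=announce
6. evContact: (Dock) → mode=Dock action=spin_ccw
7. evError: (Dock) → mode=Recover action=arm_retract
8. evError: (Recover) → mode=Recover action=spin_cw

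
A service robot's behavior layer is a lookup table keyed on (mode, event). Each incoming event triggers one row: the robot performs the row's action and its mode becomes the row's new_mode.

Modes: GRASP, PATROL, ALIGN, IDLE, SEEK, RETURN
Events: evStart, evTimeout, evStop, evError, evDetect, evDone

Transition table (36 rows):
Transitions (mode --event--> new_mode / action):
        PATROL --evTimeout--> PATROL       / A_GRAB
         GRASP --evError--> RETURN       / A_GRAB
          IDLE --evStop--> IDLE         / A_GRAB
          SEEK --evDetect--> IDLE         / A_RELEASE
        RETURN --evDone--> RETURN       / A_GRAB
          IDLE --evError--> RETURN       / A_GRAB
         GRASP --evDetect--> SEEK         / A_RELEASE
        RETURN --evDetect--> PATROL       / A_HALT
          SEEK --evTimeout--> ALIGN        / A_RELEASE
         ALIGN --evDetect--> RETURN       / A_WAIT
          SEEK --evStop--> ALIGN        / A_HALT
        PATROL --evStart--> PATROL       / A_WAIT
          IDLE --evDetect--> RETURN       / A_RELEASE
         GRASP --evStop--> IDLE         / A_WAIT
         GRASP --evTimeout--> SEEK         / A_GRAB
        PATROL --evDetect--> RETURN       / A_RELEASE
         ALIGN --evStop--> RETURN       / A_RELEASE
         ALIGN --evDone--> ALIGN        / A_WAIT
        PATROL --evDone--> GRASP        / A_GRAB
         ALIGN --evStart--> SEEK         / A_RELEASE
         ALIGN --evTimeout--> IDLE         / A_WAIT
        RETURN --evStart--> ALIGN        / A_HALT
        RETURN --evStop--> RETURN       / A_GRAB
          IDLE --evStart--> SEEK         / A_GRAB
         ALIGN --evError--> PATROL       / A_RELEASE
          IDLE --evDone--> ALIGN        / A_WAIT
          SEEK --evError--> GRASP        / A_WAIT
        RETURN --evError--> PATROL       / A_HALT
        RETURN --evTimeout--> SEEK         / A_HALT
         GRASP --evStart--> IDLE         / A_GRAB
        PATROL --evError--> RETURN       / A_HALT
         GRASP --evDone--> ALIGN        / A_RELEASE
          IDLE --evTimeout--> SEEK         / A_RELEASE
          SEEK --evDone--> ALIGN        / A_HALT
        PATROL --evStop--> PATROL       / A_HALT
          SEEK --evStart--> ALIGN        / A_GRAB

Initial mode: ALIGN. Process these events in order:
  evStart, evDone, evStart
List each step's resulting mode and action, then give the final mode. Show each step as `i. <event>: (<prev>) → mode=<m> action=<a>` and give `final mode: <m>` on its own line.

final mode: SEEK

1. evStart: (ALIGN) → mode=SEEK action=A_RELEASE
2. evDone: (SEEK) → mode=ALIGN action=A_HALT
3. evStart: (ALIGN) → mode=SEEK action=A_RELEASE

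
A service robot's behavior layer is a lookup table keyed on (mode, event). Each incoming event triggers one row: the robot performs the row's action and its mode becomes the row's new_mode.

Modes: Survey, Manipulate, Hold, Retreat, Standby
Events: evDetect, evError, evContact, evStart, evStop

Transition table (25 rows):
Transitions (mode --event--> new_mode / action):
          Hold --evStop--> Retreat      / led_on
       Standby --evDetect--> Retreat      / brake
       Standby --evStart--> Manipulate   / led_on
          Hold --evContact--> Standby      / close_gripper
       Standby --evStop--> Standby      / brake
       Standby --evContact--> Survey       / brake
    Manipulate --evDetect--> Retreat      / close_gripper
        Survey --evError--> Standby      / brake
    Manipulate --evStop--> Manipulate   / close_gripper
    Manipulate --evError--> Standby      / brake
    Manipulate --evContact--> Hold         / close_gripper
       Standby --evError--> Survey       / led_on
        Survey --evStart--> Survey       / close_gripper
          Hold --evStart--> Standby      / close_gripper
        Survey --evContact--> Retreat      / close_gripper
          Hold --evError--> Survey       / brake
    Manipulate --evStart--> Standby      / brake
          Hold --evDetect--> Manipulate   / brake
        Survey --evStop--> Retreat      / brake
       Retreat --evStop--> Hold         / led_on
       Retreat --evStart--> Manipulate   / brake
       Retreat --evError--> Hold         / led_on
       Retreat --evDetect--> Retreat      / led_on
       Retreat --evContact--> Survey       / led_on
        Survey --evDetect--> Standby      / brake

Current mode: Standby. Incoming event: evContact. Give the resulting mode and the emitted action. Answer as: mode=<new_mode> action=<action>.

mode=Survey action=brake

current mode = Standby; filter table to that mode:
  (Standby, evDetect) → (Retreat, brake)
  (Standby, evStart) → (Manipulate, led_on)
  (Standby, evStop) → (Standby, brake)
  (Standby, evContact) → (Survey, brake)  ← event matches
  (Standby, evError) → (Survey, led_on)
event = evContact selects (Survey, brake)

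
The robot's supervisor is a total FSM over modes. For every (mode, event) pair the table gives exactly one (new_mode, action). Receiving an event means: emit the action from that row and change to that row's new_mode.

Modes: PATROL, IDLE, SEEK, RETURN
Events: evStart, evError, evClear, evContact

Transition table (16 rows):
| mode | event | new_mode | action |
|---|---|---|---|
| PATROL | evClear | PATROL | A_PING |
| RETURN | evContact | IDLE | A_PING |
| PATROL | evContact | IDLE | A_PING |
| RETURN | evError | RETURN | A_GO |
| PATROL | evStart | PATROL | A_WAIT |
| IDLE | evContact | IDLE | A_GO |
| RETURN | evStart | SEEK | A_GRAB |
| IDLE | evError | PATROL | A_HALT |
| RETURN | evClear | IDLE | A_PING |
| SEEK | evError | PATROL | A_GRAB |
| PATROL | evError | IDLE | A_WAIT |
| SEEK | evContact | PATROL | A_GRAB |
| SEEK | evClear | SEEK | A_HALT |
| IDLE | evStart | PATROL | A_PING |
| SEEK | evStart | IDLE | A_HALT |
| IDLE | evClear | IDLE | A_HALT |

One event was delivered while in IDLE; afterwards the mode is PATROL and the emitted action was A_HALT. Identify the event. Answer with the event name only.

evError

try evStart: (IDLE, evStart) → (PATROL, A_PING)
try evError: (IDLE, evError) → (PATROL, A_HALT)  ← matches
try evClear: (IDLE, evClear) → (IDLE, A_HALT)
try evContact: (IDLE, evContact) → (IDLE, A_GO)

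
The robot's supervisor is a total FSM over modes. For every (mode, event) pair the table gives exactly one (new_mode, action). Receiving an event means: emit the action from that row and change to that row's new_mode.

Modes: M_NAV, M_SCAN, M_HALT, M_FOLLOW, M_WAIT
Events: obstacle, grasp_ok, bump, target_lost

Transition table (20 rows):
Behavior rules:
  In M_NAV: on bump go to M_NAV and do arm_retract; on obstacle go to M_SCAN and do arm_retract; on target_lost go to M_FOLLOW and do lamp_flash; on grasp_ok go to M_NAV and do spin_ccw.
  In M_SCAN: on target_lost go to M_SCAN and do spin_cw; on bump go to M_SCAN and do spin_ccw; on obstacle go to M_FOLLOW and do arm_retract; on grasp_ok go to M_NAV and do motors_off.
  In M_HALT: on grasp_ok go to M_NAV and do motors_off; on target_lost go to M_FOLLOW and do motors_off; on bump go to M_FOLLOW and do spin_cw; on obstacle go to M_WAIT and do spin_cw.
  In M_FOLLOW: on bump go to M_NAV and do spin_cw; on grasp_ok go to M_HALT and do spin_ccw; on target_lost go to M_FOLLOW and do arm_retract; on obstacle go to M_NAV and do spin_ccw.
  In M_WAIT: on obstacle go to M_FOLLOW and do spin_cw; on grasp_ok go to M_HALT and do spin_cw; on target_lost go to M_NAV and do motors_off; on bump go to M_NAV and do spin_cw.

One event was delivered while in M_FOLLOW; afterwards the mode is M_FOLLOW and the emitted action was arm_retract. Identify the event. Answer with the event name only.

try obstacle: (M_FOLLOW, obstacle) → (M_NAV, spin_ccw)
try grasp_ok: (M_FOLLOW, grasp_ok) → (M_HALT, spin_ccw)
try bump: (M_FOLLOW, bump) → (M_NAV, spin_cw)
try target_lost: (M_FOLLOW, target_lost) → (M_FOLLOW, arm_retract)  ← matches

target_lost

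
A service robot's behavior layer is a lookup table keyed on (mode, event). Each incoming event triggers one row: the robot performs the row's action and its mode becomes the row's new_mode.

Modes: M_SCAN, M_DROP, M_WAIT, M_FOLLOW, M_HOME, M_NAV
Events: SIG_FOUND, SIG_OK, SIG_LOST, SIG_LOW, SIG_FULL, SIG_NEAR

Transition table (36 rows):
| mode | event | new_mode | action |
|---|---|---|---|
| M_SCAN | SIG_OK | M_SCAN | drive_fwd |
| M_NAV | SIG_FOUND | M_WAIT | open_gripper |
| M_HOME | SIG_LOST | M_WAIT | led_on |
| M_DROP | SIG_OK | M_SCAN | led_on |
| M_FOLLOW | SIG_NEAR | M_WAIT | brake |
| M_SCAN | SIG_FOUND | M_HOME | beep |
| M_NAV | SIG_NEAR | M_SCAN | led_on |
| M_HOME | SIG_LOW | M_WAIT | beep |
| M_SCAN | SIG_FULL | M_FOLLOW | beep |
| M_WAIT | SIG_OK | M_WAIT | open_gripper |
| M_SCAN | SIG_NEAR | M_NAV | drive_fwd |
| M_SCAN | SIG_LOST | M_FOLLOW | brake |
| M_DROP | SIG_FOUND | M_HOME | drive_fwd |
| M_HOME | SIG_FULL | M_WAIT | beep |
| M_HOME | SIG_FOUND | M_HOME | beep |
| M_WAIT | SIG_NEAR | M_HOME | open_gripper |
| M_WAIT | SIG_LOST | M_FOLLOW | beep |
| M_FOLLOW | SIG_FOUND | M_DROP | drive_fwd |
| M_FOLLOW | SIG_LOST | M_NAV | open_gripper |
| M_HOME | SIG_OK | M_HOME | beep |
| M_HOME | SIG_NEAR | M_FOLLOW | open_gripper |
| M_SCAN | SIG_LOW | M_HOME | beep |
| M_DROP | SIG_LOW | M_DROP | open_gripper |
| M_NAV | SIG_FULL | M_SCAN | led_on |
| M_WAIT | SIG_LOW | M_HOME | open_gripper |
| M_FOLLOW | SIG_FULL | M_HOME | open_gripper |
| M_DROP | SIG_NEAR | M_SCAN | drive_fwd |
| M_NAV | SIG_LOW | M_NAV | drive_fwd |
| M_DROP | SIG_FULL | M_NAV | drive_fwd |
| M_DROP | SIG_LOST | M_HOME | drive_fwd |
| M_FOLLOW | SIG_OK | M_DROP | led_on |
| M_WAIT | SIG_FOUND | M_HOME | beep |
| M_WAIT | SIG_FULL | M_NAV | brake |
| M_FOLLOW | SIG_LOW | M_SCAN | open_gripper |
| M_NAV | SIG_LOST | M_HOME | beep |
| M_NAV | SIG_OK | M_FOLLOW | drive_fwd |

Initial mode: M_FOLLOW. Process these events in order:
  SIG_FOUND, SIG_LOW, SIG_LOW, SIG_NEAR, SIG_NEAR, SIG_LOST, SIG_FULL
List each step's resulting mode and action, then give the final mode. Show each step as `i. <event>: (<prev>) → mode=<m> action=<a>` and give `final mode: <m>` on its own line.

final mode: M_WAIT

1. SIG_FOUND: (M_FOLLOW) → mode=M_DROP action=drive_fwd
2. SIG_LOW: (M_DROP) → mode=M_DROP action=open_gripper
3. SIG_LOW: (M_DROP) → mode=M_DROP action=open_gripper
4. SIG_NEAR: (M_DROP) → mode=M_SCAN action=drive_fwd
5. SIG_NEAR: (M_SCAN) → mode=M_NAV action=drive_fwd
6. SIG_LOST: (M_NAV) → mode=M_HOME action=beep
7. SIG_FULL: (M_HOME) → mode=M_WAIT action=beep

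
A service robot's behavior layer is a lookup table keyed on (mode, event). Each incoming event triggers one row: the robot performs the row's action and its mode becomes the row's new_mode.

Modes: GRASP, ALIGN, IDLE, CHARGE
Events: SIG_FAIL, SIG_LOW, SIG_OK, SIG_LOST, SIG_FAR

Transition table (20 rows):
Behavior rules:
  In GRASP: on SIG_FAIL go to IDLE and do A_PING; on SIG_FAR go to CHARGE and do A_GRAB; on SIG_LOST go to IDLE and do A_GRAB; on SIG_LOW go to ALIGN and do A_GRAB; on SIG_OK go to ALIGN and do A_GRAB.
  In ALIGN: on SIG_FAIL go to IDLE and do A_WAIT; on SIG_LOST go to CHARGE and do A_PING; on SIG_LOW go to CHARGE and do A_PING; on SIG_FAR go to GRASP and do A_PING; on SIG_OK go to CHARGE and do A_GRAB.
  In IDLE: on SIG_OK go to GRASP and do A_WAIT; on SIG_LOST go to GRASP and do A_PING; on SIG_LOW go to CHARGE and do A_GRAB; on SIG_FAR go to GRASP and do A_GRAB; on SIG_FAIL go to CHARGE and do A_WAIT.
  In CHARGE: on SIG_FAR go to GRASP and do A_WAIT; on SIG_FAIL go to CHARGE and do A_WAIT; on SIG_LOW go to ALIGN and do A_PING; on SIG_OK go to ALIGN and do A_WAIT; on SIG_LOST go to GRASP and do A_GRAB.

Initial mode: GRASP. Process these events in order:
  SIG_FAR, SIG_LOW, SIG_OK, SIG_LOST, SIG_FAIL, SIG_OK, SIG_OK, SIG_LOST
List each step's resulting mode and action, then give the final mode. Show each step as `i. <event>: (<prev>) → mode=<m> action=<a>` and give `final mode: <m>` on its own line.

1. SIG_FAR: (GRASP) → mode=CHARGE action=A_GRAB
2. SIG_LOW: (CHARGE) → mode=ALIGN action=A_PING
3. SIG_OK: (ALIGN) → mode=CHARGE action=A_GRAB
4. SIG_LOST: (CHARGE) → mode=GRASP action=A_GRAB
5. SIG_FAIL: (GRASP) → mode=IDLE action=A_PING
6. SIG_OK: (IDLE) → mode=GRASP action=A_WAIT
7. SIG_OK: (GRASP) → mode=ALIGN action=A_GRAB
8. SIG_LOST: (ALIGN) → mode=CHARGE action=A_PING

final mode: CHARGE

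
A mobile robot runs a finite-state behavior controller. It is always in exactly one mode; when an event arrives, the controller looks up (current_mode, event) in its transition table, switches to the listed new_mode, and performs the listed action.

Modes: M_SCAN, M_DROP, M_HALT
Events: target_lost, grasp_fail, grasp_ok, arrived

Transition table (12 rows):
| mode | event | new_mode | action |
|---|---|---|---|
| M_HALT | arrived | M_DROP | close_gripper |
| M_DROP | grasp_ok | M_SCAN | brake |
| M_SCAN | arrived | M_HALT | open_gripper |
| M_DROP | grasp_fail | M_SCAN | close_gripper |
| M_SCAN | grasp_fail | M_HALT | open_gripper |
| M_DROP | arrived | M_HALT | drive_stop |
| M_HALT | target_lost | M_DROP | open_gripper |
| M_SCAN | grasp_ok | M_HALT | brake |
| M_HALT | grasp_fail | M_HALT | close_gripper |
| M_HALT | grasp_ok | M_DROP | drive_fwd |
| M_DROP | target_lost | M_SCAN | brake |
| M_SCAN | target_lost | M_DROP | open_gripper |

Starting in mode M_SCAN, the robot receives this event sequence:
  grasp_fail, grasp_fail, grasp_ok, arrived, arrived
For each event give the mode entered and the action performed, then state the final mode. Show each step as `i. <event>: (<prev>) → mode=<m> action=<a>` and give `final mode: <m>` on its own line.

final mode: M_DROP

1. grasp_fail: (M_SCAN) → mode=M_HALT action=open_gripper
2. grasp_fail: (M_HALT) → mode=M_HALT action=close_gripper
3. grasp_ok: (M_HALT) → mode=M_DROP action=drive_fwd
4. arrived: (M_DROP) → mode=M_HALT action=drive_stop
5. arrived: (M_HALT) → mode=M_DROP action=close_gripper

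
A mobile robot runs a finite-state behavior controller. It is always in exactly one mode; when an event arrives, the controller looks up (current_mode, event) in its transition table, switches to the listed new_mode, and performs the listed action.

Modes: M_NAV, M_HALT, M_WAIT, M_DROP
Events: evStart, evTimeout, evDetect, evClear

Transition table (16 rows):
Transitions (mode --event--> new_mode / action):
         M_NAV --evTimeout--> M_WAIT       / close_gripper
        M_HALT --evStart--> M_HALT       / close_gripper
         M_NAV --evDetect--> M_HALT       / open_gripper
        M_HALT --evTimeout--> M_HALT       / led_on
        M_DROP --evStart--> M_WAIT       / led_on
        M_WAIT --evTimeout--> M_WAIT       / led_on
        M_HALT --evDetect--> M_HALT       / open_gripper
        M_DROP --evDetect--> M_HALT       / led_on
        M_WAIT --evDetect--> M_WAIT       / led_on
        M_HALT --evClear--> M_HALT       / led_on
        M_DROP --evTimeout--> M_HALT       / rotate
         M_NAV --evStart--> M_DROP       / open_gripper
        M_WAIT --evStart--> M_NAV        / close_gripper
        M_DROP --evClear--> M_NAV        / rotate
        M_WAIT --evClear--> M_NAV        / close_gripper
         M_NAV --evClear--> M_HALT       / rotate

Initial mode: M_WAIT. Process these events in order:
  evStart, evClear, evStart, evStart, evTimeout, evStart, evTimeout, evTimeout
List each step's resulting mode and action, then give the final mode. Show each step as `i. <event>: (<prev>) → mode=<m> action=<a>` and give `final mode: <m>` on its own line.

1. evStart: (M_WAIT) → mode=M_NAV action=close_gripper
2. evClear: (M_NAV) → mode=M_HALT action=rotate
3. evStart: (M_HALT) → mode=M_HALT action=close_gripper
4. evStart: (M_HALT) → mode=M_HALT action=close_gripper
5. evTimeout: (M_HALT) → mode=M_HALT action=led_on
6. evStart: (M_HALT) → mode=M_HALT action=close_gripper
7. evTimeout: (M_HALT) → mode=M_HALT action=led_on
8. evTimeout: (M_HALT) → mode=M_HALT action=led_on

final mode: M_HALT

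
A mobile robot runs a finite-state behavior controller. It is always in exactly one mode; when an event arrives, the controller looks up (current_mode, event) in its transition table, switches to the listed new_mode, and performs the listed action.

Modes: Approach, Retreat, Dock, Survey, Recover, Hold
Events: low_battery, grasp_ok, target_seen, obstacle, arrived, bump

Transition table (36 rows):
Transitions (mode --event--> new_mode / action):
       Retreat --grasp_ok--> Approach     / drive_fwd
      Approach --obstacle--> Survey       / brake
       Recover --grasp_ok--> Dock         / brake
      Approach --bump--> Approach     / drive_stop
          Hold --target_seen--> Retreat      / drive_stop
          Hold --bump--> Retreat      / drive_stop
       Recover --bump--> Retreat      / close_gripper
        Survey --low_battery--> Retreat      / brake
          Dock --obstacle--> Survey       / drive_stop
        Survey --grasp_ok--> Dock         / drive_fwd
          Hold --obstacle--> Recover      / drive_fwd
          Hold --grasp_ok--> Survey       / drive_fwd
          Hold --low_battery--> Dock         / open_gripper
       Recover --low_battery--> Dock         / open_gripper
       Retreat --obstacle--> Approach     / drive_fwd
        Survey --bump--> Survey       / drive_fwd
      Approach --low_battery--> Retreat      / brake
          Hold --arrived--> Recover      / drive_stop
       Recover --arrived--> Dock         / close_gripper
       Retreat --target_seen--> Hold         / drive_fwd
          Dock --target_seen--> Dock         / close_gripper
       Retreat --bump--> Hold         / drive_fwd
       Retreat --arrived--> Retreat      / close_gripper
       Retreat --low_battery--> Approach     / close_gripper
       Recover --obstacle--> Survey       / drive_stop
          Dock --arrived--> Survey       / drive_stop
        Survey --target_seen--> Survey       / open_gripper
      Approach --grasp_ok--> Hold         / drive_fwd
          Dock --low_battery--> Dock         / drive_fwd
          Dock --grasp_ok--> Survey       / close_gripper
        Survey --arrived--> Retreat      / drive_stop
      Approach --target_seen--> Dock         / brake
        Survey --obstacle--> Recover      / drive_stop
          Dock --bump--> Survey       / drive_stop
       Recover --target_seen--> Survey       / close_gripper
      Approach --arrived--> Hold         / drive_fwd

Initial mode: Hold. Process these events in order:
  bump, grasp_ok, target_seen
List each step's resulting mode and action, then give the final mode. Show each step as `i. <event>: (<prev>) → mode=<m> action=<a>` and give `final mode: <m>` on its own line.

1. bump: (Hold) → mode=Retreat action=drive_stop
2. grasp_ok: (Retreat) → mode=Approach action=drive_fwd
3. target_seen: (Approach) → mode=Dock action=brake

final mode: Dock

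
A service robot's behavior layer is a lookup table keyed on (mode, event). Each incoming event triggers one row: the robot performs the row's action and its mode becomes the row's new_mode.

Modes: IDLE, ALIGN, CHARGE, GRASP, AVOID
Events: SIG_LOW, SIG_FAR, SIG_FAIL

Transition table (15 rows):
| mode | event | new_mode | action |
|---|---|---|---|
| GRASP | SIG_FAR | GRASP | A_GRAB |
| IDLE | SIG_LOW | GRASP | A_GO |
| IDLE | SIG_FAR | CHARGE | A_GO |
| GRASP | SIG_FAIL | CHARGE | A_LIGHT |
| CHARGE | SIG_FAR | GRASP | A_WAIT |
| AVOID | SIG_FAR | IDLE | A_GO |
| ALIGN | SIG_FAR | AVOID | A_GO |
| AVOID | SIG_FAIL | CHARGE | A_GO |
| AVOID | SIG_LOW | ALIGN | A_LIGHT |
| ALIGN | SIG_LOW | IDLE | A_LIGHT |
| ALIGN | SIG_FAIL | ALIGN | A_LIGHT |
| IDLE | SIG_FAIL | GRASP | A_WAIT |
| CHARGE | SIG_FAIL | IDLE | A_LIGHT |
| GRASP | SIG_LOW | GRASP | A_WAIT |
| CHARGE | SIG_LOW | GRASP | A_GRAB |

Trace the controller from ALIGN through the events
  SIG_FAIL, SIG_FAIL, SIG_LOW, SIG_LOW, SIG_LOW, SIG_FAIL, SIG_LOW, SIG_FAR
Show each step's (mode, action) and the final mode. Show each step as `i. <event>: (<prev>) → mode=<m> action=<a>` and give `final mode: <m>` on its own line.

1. SIG_FAIL: (ALIGN) → mode=ALIGN action=A_LIGHT
2. SIG_FAIL: (ALIGN) → mode=ALIGN action=A_LIGHT
3. SIG_LOW: (ALIGN) → mode=IDLE action=A_LIGHT
4. SIG_LOW: (IDLE) → mode=GRASP action=A_GO
5. SIG_LOW: (GRASP) → mode=GRASP action=A_WAIT
6. SIG_FAIL: (GRASP) → mode=CHARGE action=A_LIGHT
7. SIG_LOW: (CHARGE) → mode=GRASP action=A_GRAB
8. SIG_FAR: (GRASP) → mode=GRASP action=A_GRAB

final mode: GRASP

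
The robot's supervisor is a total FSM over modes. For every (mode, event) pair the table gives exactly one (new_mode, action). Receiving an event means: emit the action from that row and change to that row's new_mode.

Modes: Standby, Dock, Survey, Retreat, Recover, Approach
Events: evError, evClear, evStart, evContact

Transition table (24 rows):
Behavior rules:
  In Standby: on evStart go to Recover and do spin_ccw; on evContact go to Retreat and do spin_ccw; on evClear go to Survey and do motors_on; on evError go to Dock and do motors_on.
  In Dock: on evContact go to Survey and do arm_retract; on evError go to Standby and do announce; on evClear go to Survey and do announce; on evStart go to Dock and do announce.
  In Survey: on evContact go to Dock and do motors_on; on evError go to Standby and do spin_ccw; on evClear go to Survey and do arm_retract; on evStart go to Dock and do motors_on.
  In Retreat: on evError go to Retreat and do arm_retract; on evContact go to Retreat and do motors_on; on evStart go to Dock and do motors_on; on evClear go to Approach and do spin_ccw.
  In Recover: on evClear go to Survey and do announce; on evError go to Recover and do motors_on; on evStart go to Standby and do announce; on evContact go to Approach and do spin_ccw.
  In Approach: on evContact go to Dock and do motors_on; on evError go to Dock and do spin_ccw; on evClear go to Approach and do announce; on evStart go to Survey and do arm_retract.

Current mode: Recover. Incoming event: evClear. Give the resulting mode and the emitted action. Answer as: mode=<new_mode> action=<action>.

mode=Survey action=announce

current mode = Recover; filter table to that mode:
  (Recover, evClear) → (Survey, announce)  ← event matches
  (Recover, evError) → (Recover, motors_on)
  (Recover, evStart) → (Standby, announce)
  (Recover, evContact) → (Approach, spin_ccw)
event = evClear selects (Survey, announce)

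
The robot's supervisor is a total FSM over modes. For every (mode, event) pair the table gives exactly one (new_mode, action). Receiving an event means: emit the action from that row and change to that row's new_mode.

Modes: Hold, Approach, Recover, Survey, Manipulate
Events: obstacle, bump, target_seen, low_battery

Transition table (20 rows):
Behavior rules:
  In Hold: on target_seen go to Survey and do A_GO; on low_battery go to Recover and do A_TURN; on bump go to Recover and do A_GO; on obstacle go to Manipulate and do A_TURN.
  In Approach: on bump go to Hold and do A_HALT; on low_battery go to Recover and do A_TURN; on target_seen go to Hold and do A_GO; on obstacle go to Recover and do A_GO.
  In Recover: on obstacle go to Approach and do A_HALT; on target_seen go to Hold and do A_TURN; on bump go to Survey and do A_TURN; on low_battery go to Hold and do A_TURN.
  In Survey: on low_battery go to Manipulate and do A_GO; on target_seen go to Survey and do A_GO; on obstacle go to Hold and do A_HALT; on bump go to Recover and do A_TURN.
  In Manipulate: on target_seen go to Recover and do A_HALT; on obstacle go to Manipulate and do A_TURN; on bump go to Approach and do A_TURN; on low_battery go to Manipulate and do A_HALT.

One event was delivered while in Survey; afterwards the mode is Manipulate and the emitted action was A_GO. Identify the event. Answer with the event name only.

low_battery

try obstacle: (Survey, obstacle) → (Hold, A_HALT)
try bump: (Survey, bump) → (Recover, A_TURN)
try target_seen: (Survey, target_seen) → (Survey, A_GO)
try low_battery: (Survey, low_battery) → (Manipulate, A_GO)  ← matches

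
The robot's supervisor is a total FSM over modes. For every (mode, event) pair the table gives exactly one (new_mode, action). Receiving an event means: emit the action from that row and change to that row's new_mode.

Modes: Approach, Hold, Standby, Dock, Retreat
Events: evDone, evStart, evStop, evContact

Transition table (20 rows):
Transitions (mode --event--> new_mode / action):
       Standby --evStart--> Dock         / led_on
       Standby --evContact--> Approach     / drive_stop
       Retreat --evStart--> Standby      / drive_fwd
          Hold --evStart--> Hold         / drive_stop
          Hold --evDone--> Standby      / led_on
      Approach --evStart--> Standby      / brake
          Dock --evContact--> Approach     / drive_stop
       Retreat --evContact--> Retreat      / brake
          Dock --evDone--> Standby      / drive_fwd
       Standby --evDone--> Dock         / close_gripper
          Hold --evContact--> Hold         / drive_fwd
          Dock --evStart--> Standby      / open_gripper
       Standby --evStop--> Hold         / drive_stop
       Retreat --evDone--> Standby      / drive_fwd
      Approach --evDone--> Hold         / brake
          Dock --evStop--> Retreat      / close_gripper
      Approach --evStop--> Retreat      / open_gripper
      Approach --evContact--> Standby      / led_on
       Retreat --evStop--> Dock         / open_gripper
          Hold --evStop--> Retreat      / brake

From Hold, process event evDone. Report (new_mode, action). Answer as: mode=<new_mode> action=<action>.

mode=Standby action=led_on

current mode = Hold; filter table to that mode:
  (Hold, evStart) → (Hold, drive_stop)
  (Hold, evDone) → (Standby, led_on)  ← event matches
  (Hold, evContact) → (Hold, drive_fwd)
  (Hold, evStop) → (Retreat, brake)
event = evDone selects (Standby, led_on)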